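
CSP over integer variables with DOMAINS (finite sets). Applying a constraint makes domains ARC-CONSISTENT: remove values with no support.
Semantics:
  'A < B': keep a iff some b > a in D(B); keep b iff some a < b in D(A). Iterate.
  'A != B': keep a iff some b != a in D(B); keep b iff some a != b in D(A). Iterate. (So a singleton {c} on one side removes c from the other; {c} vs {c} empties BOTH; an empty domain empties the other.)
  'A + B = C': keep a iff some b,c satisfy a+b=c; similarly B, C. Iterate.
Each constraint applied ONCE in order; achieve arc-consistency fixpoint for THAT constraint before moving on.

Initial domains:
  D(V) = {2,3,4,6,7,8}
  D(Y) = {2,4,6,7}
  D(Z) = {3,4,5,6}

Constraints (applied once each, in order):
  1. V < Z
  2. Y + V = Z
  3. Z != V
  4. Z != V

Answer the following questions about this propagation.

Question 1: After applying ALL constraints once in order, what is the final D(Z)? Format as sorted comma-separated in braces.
Answer: {4,5,6}

Derivation:
Constraint 1 (V < Z) on D(V)={2,3,4,6,7,8} D(Z)={3,4,5,6}: V {2,3,4,6,7,8}->{2,3,4}
Constraint 2 (Y + V = Z) on D(Y)={2,4,6,7} D(V)={2,3,4} D(Z)={3,4,5,6}: Y {2,4,6,7}->{2,4}; Z {3,4,5,6}->{4,5,6}
Constraint 3 (Z != V) on D(Z)={4,5,6} D(V)={2,3,4}: no change
Constraint 4 (Z != V) on D(Z)={4,5,6} D(V)={2,3,4}: no change
So after all 4 constraints: D(Z) = {4,5,6}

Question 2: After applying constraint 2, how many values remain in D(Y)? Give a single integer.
Answer: 2

Derivation:
Constraint 1 (V < Z) on D(V)={2,3,4,6,7,8} D(Z)={3,4,5,6}: V {2,3,4,6,7,8}->{2,3,4}
Constraint 2 (Y + V = Z) on D(Y)={2,4,6,7} D(V)={2,3,4} D(Z)={3,4,5,6}: Y {2,4,6,7}->{2,4}; Z {3,4,5,6}->{4,5,6}
So after constraint 2: D(Y)={2,4}, size = 2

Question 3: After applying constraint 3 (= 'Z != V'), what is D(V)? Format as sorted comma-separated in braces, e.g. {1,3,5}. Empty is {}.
Constraint 1 (V < Z) on D(V)={2,3,4,6,7,8} D(Z)={3,4,5,6}: V {2,3,4,6,7,8}->{2,3,4}
Constraint 2 (Y + V = Z) on D(Y)={2,4,6,7} D(V)={2,3,4} D(Z)={3,4,5,6}: Y {2,4,6,7}->{2,4}; Z {3,4,5,6}->{4,5,6}
Constraint 3 (Z != V) on D(Z)={4,5,6} D(V)={2,3,4}: no change
So after constraint 3: D(V) = {2,3,4}

Answer: {2,3,4}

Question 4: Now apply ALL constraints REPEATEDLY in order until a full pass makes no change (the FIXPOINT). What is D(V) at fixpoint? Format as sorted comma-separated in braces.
pass 0 (initial): D(V)={2,3,4,6,7,8}
pass 1: V {2,3,4,6,7,8}->{2,3,4}; Y {2,4,6,7}->{2,4}; Z {3,4,5,6}->{4,5,6}
pass 2: no change
Fixpoint after 2 passes: D(V) = {2,3,4}

Answer: {2,3,4}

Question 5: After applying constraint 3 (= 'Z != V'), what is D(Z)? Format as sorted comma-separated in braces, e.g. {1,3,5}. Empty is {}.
Constraint 1 (V < Z) on D(V)={2,3,4,6,7,8} D(Z)={3,4,5,6}: V {2,3,4,6,7,8}->{2,3,4}
Constraint 2 (Y + V = Z) on D(Y)={2,4,6,7} D(V)={2,3,4} D(Z)={3,4,5,6}: Y {2,4,6,7}->{2,4}; Z {3,4,5,6}->{4,5,6}
Constraint 3 (Z != V) on D(Z)={4,5,6} D(V)={2,3,4}: no change
So after constraint 3: D(Z) = {4,5,6}

Answer: {4,5,6}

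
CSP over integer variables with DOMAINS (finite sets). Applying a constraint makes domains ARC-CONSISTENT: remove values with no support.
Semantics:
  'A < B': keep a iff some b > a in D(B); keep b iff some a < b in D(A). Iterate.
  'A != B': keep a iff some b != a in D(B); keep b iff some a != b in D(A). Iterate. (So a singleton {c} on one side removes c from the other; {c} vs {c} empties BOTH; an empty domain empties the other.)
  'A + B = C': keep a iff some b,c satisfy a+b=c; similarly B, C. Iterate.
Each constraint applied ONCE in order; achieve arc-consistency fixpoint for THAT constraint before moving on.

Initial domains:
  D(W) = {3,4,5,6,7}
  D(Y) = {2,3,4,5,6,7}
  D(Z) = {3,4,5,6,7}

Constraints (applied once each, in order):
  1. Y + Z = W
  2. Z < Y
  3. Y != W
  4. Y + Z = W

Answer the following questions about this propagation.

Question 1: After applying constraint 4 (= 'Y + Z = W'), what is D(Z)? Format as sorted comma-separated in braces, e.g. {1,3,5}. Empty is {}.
Constraint 1 (Y + Z = W) on D(Y)={2,3,4,5,6,7} D(Z)={3,4,5,6,7} D(W)={3,4,5,6,7}: Y {2,3,4,5,6,7}->{2,3,4}; Z {3,4,5,6,7}->{3,4,5}; W {3,4,5,6,7}->{5,6,7}
Constraint 2 (Z < Y) on D(Z)={3,4,5} D(Y)={2,3,4}: Z {3,4,5}->{3}; Y {2,3,4}->{4}
Constraint 3 (Y != W) on D(Y)={4} D(W)={5,6,7}: no change
Constraint 4 (Y + Z = W) on D(Y)={4} D(Z)={3} D(W)={5,6,7}: W {5,6,7}->{7}
So after constraint 4: D(Z) = {3}

Answer: {3}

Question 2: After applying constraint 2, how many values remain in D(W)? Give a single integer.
Answer: 3

Derivation:
Constraint 1 (Y + Z = W) on D(Y)={2,3,4,5,6,7} D(Z)={3,4,5,6,7} D(W)={3,4,5,6,7}: Y {2,3,4,5,6,7}->{2,3,4}; Z {3,4,5,6,7}->{3,4,5}; W {3,4,5,6,7}->{5,6,7}
Constraint 2 (Z < Y) on D(Z)={3,4,5} D(Y)={2,3,4}: Z {3,4,5}->{3}; Y {2,3,4}->{4}
So after constraint 2: D(W)={5,6,7}, size = 3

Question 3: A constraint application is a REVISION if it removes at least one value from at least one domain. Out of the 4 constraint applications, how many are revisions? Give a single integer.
Answer: 3

Derivation:
Constraint 1 (Y + Z = W) on D(Y)={2,3,4,5,6,7} D(Z)={3,4,5,6,7} D(W)={3,4,5,6,7}: Y {2,3,4,5,6,7}->{2,3,4}; Z {3,4,5,6,7}->{3,4,5}; W {3,4,5,6,7}->{5,6,7} => REVISION
Constraint 2 (Z < Y) on D(Z)={3,4,5} D(Y)={2,3,4}: Z {3,4,5}->{3}; Y {2,3,4}->{4} => REVISION
Constraint 3 (Y != W) on D(Y)={4} D(W)={5,6,7}: no change => not a revision
Constraint 4 (Y + Z = W) on D(Y)={4} D(Z)={3} D(W)={5,6,7}: W {5,6,7}->{7} => REVISION
Total revisions = 3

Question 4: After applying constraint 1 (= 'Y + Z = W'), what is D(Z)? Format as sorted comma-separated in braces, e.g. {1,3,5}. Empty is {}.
Answer: {3,4,5}

Derivation:
Constraint 1 (Y + Z = W) on D(Y)={2,3,4,5,6,7} D(Z)={3,4,5,6,7} D(W)={3,4,5,6,7}: Y {2,3,4,5,6,7}->{2,3,4}; Z {3,4,5,6,7}->{3,4,5}; W {3,4,5,6,7}->{5,6,7}
So after constraint 1: D(Z) = {3,4,5}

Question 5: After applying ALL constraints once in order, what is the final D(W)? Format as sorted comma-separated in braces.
Answer: {7}

Derivation:
Constraint 1 (Y + Z = W) on D(Y)={2,3,4,5,6,7} D(Z)={3,4,5,6,7} D(W)={3,4,5,6,7}: Y {2,3,4,5,6,7}->{2,3,4}; Z {3,4,5,6,7}->{3,4,5}; W {3,4,5,6,7}->{5,6,7}
Constraint 2 (Z < Y) on D(Z)={3,4,5} D(Y)={2,3,4}: Z {3,4,5}->{3}; Y {2,3,4}->{4}
Constraint 3 (Y != W) on D(Y)={4} D(W)={5,6,7}: no change
Constraint 4 (Y + Z = W) on D(Y)={4} D(Z)={3} D(W)={5,6,7}: W {5,6,7}->{7}
So after all 4 constraints: D(W) = {7}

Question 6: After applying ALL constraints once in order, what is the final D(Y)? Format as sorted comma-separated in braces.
Constraint 1 (Y + Z = W) on D(Y)={2,3,4,5,6,7} D(Z)={3,4,5,6,7} D(W)={3,4,5,6,7}: Y {2,3,4,5,6,7}->{2,3,4}; Z {3,4,5,6,7}->{3,4,5}; W {3,4,5,6,7}->{5,6,7}
Constraint 2 (Z < Y) on D(Z)={3,4,5} D(Y)={2,3,4}: Z {3,4,5}->{3}; Y {2,3,4}->{4}
Constraint 3 (Y != W) on D(Y)={4} D(W)={5,6,7}: no change
Constraint 4 (Y + Z = W) on D(Y)={4} D(Z)={3} D(W)={5,6,7}: W {5,6,7}->{7}
So after all 4 constraints: D(Y) = {4}

Answer: {4}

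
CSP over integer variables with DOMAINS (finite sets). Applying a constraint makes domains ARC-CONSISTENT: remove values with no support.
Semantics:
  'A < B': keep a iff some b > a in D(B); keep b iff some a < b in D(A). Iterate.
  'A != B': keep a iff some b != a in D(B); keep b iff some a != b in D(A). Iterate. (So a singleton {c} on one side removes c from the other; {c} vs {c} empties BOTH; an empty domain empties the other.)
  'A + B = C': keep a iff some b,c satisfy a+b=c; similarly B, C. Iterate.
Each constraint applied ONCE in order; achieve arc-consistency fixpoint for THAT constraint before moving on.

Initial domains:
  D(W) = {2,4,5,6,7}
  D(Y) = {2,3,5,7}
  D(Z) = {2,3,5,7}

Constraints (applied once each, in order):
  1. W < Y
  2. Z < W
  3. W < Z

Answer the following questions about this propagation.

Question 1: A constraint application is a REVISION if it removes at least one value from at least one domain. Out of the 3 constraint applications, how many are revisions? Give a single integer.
Answer: 3

Derivation:
Constraint 1 (W < Y) on D(W)={2,4,5,6,7} D(Y)={2,3,5,7}: W {2,4,5,6,7}->{2,4,5,6}; Y {2,3,5,7}->{3,5,7} => REVISION
Constraint 2 (Z < W) on D(Z)={2,3,5,7} D(W)={2,4,5,6}: Z {2,3,5,7}->{2,3,5}; W {2,4,5,6}->{4,5,6} => REVISION
Constraint 3 (W < Z) on D(W)={4,5,6} D(Z)={2,3,5}: W {4,5,6}->{4}; Z {2,3,5}->{5} => REVISION
Total revisions = 3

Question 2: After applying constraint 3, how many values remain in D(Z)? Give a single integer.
Constraint 1 (W < Y) on D(W)={2,4,5,6,7} D(Y)={2,3,5,7}: W {2,4,5,6,7}->{2,4,5,6}; Y {2,3,5,7}->{3,5,7}
Constraint 2 (Z < W) on D(Z)={2,3,5,7} D(W)={2,4,5,6}: Z {2,3,5,7}->{2,3,5}; W {2,4,5,6}->{4,5,6}
Constraint 3 (W < Z) on D(W)={4,5,6} D(Z)={2,3,5}: W {4,5,6}->{4}; Z {2,3,5}->{5}
So after constraint 3: D(Z)={5}, size = 1

Answer: 1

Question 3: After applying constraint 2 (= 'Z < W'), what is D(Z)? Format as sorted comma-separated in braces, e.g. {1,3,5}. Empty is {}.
Answer: {2,3,5}

Derivation:
Constraint 1 (W < Y) on D(W)={2,4,5,6,7} D(Y)={2,3,5,7}: W {2,4,5,6,7}->{2,4,5,6}; Y {2,3,5,7}->{3,5,7}
Constraint 2 (Z < W) on D(Z)={2,3,5,7} D(W)={2,4,5,6}: Z {2,3,5,7}->{2,3,5}; W {2,4,5,6}->{4,5,6}
So after constraint 2: D(Z) = {2,3,5}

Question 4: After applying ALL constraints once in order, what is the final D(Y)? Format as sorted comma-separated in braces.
Answer: {3,5,7}

Derivation:
Constraint 1 (W < Y) on D(W)={2,4,5,6,7} D(Y)={2,3,5,7}: W {2,4,5,6,7}->{2,4,5,6}; Y {2,3,5,7}->{3,5,7}
Constraint 2 (Z < W) on D(Z)={2,3,5,7} D(W)={2,4,5,6}: Z {2,3,5,7}->{2,3,5}; W {2,4,5,6}->{4,5,6}
Constraint 3 (W < Z) on D(W)={4,5,6} D(Z)={2,3,5}: W {4,5,6}->{4}; Z {2,3,5}->{5}
So after all 3 constraints: D(Y) = {3,5,7}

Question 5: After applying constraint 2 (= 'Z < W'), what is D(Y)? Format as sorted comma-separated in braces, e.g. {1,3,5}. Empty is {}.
Constraint 1 (W < Y) on D(W)={2,4,5,6,7} D(Y)={2,3,5,7}: W {2,4,5,6,7}->{2,4,5,6}; Y {2,3,5,7}->{3,5,7}
Constraint 2 (Z < W) on D(Z)={2,3,5,7} D(W)={2,4,5,6}: Z {2,3,5,7}->{2,3,5}; W {2,4,5,6}->{4,5,6}
So after constraint 2: D(Y) = {3,5,7}

Answer: {3,5,7}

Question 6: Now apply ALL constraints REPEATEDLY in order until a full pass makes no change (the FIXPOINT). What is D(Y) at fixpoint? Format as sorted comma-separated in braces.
pass 0 (initial): D(Y)={2,3,5,7}
pass 1: W {2,4,5,6,7}->{4}; Y {2,3,5,7}->{3,5,7}; Z {2,3,5,7}->{5}
pass 2: W {4}->{}; Y {3,5,7}->{5,7}; Z {5}->{}
pass 3: Y {5,7}->{}
pass 4: no change
Fixpoint after 4 passes: D(Y) = {}

Answer: {}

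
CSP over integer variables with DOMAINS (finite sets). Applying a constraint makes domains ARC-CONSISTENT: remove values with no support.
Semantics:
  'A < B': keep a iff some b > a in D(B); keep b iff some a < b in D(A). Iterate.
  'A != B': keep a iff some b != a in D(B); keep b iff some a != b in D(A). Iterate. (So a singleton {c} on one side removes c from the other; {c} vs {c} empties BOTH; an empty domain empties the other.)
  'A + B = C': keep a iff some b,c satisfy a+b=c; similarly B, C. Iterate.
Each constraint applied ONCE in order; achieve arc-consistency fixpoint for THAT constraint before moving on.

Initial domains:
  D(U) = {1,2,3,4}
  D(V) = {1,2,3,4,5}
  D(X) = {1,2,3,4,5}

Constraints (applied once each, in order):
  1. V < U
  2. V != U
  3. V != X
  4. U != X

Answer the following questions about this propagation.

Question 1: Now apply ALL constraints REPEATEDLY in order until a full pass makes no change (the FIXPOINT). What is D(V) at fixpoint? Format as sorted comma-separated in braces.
pass 0 (initial): D(V)={1,2,3,4,5}
pass 1: U {1,2,3,4}->{2,3,4}; V {1,2,3,4,5}->{1,2,3}
pass 2: no change
Fixpoint after 2 passes: D(V) = {1,2,3}

Answer: {1,2,3}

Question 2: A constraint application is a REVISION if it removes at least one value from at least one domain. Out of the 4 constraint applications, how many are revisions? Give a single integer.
Constraint 1 (V < U) on D(V)={1,2,3,4,5} D(U)={1,2,3,4}: V {1,2,3,4,5}->{1,2,3}; U {1,2,3,4}->{2,3,4} => REVISION
Constraint 2 (V != U) on D(V)={1,2,3} D(U)={2,3,4}: no change => not a revision
Constraint 3 (V != X) on D(V)={1,2,3} D(X)={1,2,3,4,5}: no change => not a revision
Constraint 4 (U != X) on D(U)={2,3,4} D(X)={1,2,3,4,5}: no change => not a revision
Total revisions = 1

Answer: 1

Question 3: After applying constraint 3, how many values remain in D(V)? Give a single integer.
Constraint 1 (V < U) on D(V)={1,2,3,4,5} D(U)={1,2,3,4}: V {1,2,3,4,5}->{1,2,3}; U {1,2,3,4}->{2,3,4}
Constraint 2 (V != U) on D(V)={1,2,3} D(U)={2,3,4}: no change
Constraint 3 (V != X) on D(V)={1,2,3} D(X)={1,2,3,4,5}: no change
So after constraint 3: D(V)={1,2,3}, size = 3

Answer: 3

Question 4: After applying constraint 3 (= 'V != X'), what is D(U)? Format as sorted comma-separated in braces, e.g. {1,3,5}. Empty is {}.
Constraint 1 (V < U) on D(V)={1,2,3,4,5} D(U)={1,2,3,4}: V {1,2,3,4,5}->{1,2,3}; U {1,2,3,4}->{2,3,4}
Constraint 2 (V != U) on D(V)={1,2,3} D(U)={2,3,4}: no change
Constraint 3 (V != X) on D(V)={1,2,3} D(X)={1,2,3,4,5}: no change
So after constraint 3: D(U) = {2,3,4}

Answer: {2,3,4}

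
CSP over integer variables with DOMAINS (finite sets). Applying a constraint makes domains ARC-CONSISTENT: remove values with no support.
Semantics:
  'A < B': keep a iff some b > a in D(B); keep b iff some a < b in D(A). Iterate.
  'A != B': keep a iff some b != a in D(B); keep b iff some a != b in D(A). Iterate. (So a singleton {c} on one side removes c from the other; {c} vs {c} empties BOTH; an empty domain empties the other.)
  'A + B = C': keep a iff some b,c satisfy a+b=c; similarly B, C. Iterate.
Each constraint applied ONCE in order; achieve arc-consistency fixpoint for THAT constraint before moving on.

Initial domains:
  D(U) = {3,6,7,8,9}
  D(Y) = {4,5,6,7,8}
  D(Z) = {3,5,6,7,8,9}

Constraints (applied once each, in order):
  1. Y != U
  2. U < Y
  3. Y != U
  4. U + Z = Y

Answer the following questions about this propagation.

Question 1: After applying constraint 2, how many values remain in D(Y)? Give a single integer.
Answer: 5

Derivation:
Constraint 1 (Y != U) on D(Y)={4,5,6,7,8} D(U)={3,6,7,8,9}: no change
Constraint 2 (U < Y) on D(U)={3,6,7,8,9} D(Y)={4,5,6,7,8}: U {3,6,7,8,9}->{3,6,7}
So after constraint 2: D(Y)={4,5,6,7,8}, size = 5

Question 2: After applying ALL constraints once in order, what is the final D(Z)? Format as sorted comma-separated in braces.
Answer: {3,5}

Derivation:
Constraint 1 (Y != U) on D(Y)={4,5,6,7,8} D(U)={3,6,7,8,9}: no change
Constraint 2 (U < Y) on D(U)={3,6,7,8,9} D(Y)={4,5,6,7,8}: U {3,6,7,8,9}->{3,6,7}
Constraint 3 (Y != U) on D(Y)={4,5,6,7,8} D(U)={3,6,7}: no change
Constraint 4 (U + Z = Y) on D(U)={3,6,7} D(Z)={3,5,6,7,8,9} D(Y)={4,5,6,7,8}: U {3,6,7}->{3}; Z {3,5,6,7,8,9}->{3,5}; Y {4,5,6,7,8}->{6,8}
So after all 4 constraints: D(Z) = {3,5}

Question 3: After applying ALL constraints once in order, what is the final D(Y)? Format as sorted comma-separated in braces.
Answer: {6,8}

Derivation:
Constraint 1 (Y != U) on D(Y)={4,5,6,7,8} D(U)={3,6,7,8,9}: no change
Constraint 2 (U < Y) on D(U)={3,6,7,8,9} D(Y)={4,5,6,7,8}: U {3,6,7,8,9}->{3,6,7}
Constraint 3 (Y != U) on D(Y)={4,5,6,7,8} D(U)={3,6,7}: no change
Constraint 4 (U + Z = Y) on D(U)={3,6,7} D(Z)={3,5,6,7,8,9} D(Y)={4,5,6,7,8}: U {3,6,7}->{3}; Z {3,5,6,7,8,9}->{3,5}; Y {4,5,6,7,8}->{6,8}
So after all 4 constraints: D(Y) = {6,8}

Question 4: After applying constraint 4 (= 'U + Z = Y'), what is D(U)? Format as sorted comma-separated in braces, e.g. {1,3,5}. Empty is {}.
Answer: {3}

Derivation:
Constraint 1 (Y != U) on D(Y)={4,5,6,7,8} D(U)={3,6,7,8,9}: no change
Constraint 2 (U < Y) on D(U)={3,6,7,8,9} D(Y)={4,5,6,7,8}: U {3,6,7,8,9}->{3,6,7}
Constraint 3 (Y != U) on D(Y)={4,5,6,7,8} D(U)={3,6,7}: no change
Constraint 4 (U + Z = Y) on D(U)={3,6,7} D(Z)={3,5,6,7,8,9} D(Y)={4,5,6,7,8}: U {3,6,7}->{3}; Z {3,5,6,7,8,9}->{3,5}; Y {4,5,6,7,8}->{6,8}
So after constraint 4: D(U) = {3}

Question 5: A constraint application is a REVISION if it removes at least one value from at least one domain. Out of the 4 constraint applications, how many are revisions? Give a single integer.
Constraint 1 (Y != U) on D(Y)={4,5,6,7,8} D(U)={3,6,7,8,9}: no change => not a revision
Constraint 2 (U < Y) on D(U)={3,6,7,8,9} D(Y)={4,5,6,7,8}: U {3,6,7,8,9}->{3,6,7} => REVISION
Constraint 3 (Y != U) on D(Y)={4,5,6,7,8} D(U)={3,6,7}: no change => not a revision
Constraint 4 (U + Z = Y) on D(U)={3,6,7} D(Z)={3,5,6,7,8,9} D(Y)={4,5,6,7,8}: U {3,6,7}->{3}; Z {3,5,6,7,8,9}->{3,5}; Y {4,5,6,7,8}->{6,8} => REVISION
Total revisions = 2

Answer: 2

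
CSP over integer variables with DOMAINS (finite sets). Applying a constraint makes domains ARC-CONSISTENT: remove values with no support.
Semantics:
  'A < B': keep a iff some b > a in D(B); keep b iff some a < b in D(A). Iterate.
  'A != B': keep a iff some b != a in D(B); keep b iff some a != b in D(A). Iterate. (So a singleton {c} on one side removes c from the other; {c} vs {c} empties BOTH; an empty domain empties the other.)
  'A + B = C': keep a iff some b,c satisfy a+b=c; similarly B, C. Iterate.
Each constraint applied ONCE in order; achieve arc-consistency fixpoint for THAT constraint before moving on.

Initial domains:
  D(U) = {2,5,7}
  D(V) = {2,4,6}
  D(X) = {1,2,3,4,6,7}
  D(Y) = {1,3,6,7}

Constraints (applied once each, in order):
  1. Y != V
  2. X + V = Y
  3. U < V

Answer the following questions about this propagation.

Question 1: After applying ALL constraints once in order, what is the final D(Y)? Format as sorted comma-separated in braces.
Answer: {3,6,7}

Derivation:
Constraint 1 (Y != V) on D(Y)={1,3,6,7} D(V)={2,4,6}: no change
Constraint 2 (X + V = Y) on D(X)={1,2,3,4,6,7} D(V)={2,4,6} D(Y)={1,3,6,7}: X {1,2,3,4,6,7}->{1,2,3,4}; Y {1,3,6,7}->{3,6,7}
Constraint 3 (U < V) on D(U)={2,5,7} D(V)={2,4,6}: U {2,5,7}->{2,5}; V {2,4,6}->{4,6}
So after all 3 constraints: D(Y) = {3,6,7}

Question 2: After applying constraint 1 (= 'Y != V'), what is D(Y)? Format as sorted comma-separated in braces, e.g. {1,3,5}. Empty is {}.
Constraint 1 (Y != V) on D(Y)={1,3,6,7} D(V)={2,4,6}: no change
So after constraint 1: D(Y) = {1,3,6,7}

Answer: {1,3,6,7}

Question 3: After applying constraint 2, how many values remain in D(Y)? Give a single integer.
Constraint 1 (Y != V) on D(Y)={1,3,6,7} D(V)={2,4,6}: no change
Constraint 2 (X + V = Y) on D(X)={1,2,3,4,6,7} D(V)={2,4,6} D(Y)={1,3,6,7}: X {1,2,3,4,6,7}->{1,2,3,4}; Y {1,3,6,7}->{3,6,7}
So after constraint 2: D(Y)={3,6,7}, size = 3

Answer: 3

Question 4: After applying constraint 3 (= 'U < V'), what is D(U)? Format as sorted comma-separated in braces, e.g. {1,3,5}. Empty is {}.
Answer: {2,5}

Derivation:
Constraint 1 (Y != V) on D(Y)={1,3,6,7} D(V)={2,4,6}: no change
Constraint 2 (X + V = Y) on D(X)={1,2,3,4,6,7} D(V)={2,4,6} D(Y)={1,3,6,7}: X {1,2,3,4,6,7}->{1,2,3,4}; Y {1,3,6,7}->{3,6,7}
Constraint 3 (U < V) on D(U)={2,5,7} D(V)={2,4,6}: U {2,5,7}->{2,5}; V {2,4,6}->{4,6}
So after constraint 3: D(U) = {2,5}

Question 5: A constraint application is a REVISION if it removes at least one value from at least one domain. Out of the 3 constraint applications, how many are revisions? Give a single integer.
Answer: 2

Derivation:
Constraint 1 (Y != V) on D(Y)={1,3,6,7} D(V)={2,4,6}: no change => not a revision
Constraint 2 (X + V = Y) on D(X)={1,2,3,4,6,7} D(V)={2,4,6} D(Y)={1,3,6,7}: X {1,2,3,4,6,7}->{1,2,3,4}; Y {1,3,6,7}->{3,6,7} => REVISION
Constraint 3 (U < V) on D(U)={2,5,7} D(V)={2,4,6}: U {2,5,7}->{2,5}; V {2,4,6}->{4,6} => REVISION
Total revisions = 2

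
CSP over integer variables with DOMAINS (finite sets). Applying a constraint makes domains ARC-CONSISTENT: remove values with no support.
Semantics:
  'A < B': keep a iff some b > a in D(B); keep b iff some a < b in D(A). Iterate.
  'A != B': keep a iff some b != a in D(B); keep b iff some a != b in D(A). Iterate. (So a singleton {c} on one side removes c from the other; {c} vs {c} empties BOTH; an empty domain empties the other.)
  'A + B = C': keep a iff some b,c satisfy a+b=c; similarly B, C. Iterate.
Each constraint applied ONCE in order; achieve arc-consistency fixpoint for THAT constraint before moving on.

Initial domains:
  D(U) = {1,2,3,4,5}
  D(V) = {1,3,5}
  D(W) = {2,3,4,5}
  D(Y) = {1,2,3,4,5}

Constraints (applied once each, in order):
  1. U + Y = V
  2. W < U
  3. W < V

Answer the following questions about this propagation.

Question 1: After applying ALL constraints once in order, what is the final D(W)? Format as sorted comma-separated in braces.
Constraint 1 (U + Y = V) on D(U)={1,2,3,4,5} D(Y)={1,2,3,4,5} D(V)={1,3,5}: U {1,2,3,4,5}->{1,2,3,4}; Y {1,2,3,4,5}->{1,2,3,4}; V {1,3,5}->{3,5}
Constraint 2 (W < U) on D(W)={2,3,4,5} D(U)={1,2,3,4}: W {2,3,4,5}->{2,3}; U {1,2,3,4}->{3,4}
Constraint 3 (W < V) on D(W)={2,3} D(V)={3,5}: no change
So after all 3 constraints: D(W) = {2,3}

Answer: {2,3}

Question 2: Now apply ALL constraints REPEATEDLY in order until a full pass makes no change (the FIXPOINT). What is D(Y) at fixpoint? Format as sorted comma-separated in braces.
pass 0 (initial): D(Y)={1,2,3,4,5}
pass 1: U {1,2,3,4,5}->{3,4}; V {1,3,5}->{3,5}; W {2,3,4,5}->{2,3}; Y {1,2,3,4,5}->{1,2,3,4}
pass 2: V {3,5}->{5}; Y {1,2,3,4}->{1,2}
pass 3: no change
Fixpoint after 3 passes: D(Y) = {1,2}

Answer: {1,2}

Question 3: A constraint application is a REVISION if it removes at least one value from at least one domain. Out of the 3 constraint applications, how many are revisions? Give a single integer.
Constraint 1 (U + Y = V) on D(U)={1,2,3,4,5} D(Y)={1,2,3,4,5} D(V)={1,3,5}: U {1,2,3,4,5}->{1,2,3,4}; Y {1,2,3,4,5}->{1,2,3,4}; V {1,3,5}->{3,5} => REVISION
Constraint 2 (W < U) on D(W)={2,3,4,5} D(U)={1,2,3,4}: W {2,3,4,5}->{2,3}; U {1,2,3,4}->{3,4} => REVISION
Constraint 3 (W < V) on D(W)={2,3} D(V)={3,5}: no change => not a revision
Total revisions = 2

Answer: 2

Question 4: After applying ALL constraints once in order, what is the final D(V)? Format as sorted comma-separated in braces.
Constraint 1 (U + Y = V) on D(U)={1,2,3,4,5} D(Y)={1,2,3,4,5} D(V)={1,3,5}: U {1,2,3,4,5}->{1,2,3,4}; Y {1,2,3,4,5}->{1,2,3,4}; V {1,3,5}->{3,5}
Constraint 2 (W < U) on D(W)={2,3,4,5} D(U)={1,2,3,4}: W {2,3,4,5}->{2,3}; U {1,2,3,4}->{3,4}
Constraint 3 (W < V) on D(W)={2,3} D(V)={3,5}: no change
So after all 3 constraints: D(V) = {3,5}

Answer: {3,5}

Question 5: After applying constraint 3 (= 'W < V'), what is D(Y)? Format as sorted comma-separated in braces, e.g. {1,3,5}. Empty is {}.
Constraint 1 (U + Y = V) on D(U)={1,2,3,4,5} D(Y)={1,2,3,4,5} D(V)={1,3,5}: U {1,2,3,4,5}->{1,2,3,4}; Y {1,2,3,4,5}->{1,2,3,4}; V {1,3,5}->{3,5}
Constraint 2 (W < U) on D(W)={2,3,4,5} D(U)={1,2,3,4}: W {2,3,4,5}->{2,3}; U {1,2,3,4}->{3,4}
Constraint 3 (W < V) on D(W)={2,3} D(V)={3,5}: no change
So after constraint 3: D(Y) = {1,2,3,4}

Answer: {1,2,3,4}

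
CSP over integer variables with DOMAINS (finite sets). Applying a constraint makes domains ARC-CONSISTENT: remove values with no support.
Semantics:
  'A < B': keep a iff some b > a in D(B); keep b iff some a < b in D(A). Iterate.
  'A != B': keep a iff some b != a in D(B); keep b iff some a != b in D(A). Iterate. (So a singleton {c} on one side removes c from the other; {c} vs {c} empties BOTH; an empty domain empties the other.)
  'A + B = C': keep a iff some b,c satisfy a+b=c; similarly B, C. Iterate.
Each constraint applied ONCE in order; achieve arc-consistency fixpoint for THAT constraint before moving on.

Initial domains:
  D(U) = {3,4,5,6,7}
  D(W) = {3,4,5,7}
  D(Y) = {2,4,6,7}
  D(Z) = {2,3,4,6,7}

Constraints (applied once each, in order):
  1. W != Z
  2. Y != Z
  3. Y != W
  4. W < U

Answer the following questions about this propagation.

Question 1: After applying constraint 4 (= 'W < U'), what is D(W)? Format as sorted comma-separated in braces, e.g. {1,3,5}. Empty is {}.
Constraint 1 (W != Z) on D(W)={3,4,5,7} D(Z)={2,3,4,6,7}: no change
Constraint 2 (Y != Z) on D(Y)={2,4,6,7} D(Z)={2,3,4,6,7}: no change
Constraint 3 (Y != W) on D(Y)={2,4,6,7} D(W)={3,4,5,7}: no change
Constraint 4 (W < U) on D(W)={3,4,5,7} D(U)={3,4,5,6,7}: W {3,4,5,7}->{3,4,5}; U {3,4,5,6,7}->{4,5,6,7}
So after constraint 4: D(W) = {3,4,5}

Answer: {3,4,5}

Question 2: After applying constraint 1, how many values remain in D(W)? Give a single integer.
Answer: 4

Derivation:
Constraint 1 (W != Z) on D(W)={3,4,5,7} D(Z)={2,3,4,6,7}: no change
So after constraint 1: D(W)={3,4,5,7}, size = 4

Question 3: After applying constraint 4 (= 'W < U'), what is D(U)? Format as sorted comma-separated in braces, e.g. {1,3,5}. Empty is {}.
Answer: {4,5,6,7}

Derivation:
Constraint 1 (W != Z) on D(W)={3,4,5,7} D(Z)={2,3,4,6,7}: no change
Constraint 2 (Y != Z) on D(Y)={2,4,6,7} D(Z)={2,3,4,6,7}: no change
Constraint 3 (Y != W) on D(Y)={2,4,6,7} D(W)={3,4,5,7}: no change
Constraint 4 (W < U) on D(W)={3,4,5,7} D(U)={3,4,5,6,7}: W {3,4,5,7}->{3,4,5}; U {3,4,5,6,7}->{4,5,6,7}
So after constraint 4: D(U) = {4,5,6,7}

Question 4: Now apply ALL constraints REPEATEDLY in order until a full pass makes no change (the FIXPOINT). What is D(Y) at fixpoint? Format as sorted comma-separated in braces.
pass 0 (initial): D(Y)={2,4,6,7}
pass 1: U {3,4,5,6,7}->{4,5,6,7}; W {3,4,5,7}->{3,4,5}
pass 2: no change
Fixpoint after 2 passes: D(Y) = {2,4,6,7}

Answer: {2,4,6,7}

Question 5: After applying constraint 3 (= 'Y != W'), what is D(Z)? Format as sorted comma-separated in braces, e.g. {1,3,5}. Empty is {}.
Constraint 1 (W != Z) on D(W)={3,4,5,7} D(Z)={2,3,4,6,7}: no change
Constraint 2 (Y != Z) on D(Y)={2,4,6,7} D(Z)={2,3,4,6,7}: no change
Constraint 3 (Y != W) on D(Y)={2,4,6,7} D(W)={3,4,5,7}: no change
So after constraint 3: D(Z) = {2,3,4,6,7}

Answer: {2,3,4,6,7}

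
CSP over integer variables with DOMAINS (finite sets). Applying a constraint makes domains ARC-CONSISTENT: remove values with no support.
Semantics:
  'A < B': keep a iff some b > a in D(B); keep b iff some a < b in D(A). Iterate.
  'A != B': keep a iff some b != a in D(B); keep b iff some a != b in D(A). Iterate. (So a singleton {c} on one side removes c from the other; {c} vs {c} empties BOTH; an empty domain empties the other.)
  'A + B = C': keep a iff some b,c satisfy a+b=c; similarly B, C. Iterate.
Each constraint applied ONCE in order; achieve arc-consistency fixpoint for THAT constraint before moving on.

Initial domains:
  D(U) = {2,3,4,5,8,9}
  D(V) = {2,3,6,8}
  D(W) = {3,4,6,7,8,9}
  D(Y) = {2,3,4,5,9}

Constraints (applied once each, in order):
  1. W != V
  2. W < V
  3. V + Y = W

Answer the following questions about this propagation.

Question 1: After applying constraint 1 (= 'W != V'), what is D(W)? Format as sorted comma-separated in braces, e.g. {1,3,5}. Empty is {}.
Constraint 1 (W != V) on D(W)={3,4,6,7,8,9} D(V)={2,3,6,8}: no change
So after constraint 1: D(W) = {3,4,6,7,8,9}

Answer: {3,4,6,7,8,9}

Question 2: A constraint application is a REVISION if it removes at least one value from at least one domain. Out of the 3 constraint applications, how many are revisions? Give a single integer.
Answer: 2

Derivation:
Constraint 1 (W != V) on D(W)={3,4,6,7,8,9} D(V)={2,3,6,8}: no change => not a revision
Constraint 2 (W < V) on D(W)={3,4,6,7,8,9} D(V)={2,3,6,8}: W {3,4,6,7,8,9}->{3,4,6,7}; V {2,3,6,8}->{6,8} => REVISION
Constraint 3 (V + Y = W) on D(V)={6,8} D(Y)={2,3,4,5,9} D(W)={3,4,6,7}: V {6,8}->{}; Y {2,3,4,5,9}->{}; W {3,4,6,7}->{} => REVISION
Total revisions = 2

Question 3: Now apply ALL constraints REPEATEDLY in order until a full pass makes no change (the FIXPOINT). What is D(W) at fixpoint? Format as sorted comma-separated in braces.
pass 0 (initial): D(W)={3,4,6,7,8,9}
pass 1: V {2,3,6,8}->{}; W {3,4,6,7,8,9}->{}; Y {2,3,4,5,9}->{}
pass 2: no change
Fixpoint after 2 passes: D(W) = {}

Answer: {}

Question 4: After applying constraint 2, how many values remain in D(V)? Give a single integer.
Answer: 2

Derivation:
Constraint 1 (W != V) on D(W)={3,4,6,7,8,9} D(V)={2,3,6,8}: no change
Constraint 2 (W < V) on D(W)={3,4,6,7,8,9} D(V)={2,3,6,8}: W {3,4,6,7,8,9}->{3,4,6,7}; V {2,3,6,8}->{6,8}
So after constraint 2: D(V)={6,8}, size = 2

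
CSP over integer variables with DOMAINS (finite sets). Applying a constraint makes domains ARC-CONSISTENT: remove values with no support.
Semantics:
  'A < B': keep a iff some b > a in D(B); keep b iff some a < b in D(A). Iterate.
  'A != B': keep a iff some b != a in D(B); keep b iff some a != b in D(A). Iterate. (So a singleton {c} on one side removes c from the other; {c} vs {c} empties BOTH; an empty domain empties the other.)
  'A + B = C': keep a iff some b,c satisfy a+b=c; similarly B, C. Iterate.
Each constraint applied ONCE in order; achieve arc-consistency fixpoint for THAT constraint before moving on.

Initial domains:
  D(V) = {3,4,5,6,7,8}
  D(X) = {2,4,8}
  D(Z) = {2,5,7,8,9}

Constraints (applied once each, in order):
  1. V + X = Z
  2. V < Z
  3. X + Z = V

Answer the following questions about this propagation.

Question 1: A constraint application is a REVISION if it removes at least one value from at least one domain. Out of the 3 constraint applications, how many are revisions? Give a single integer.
Constraint 1 (V + X = Z) on D(V)={3,4,5,6,7,8} D(X)={2,4,8} D(Z)={2,5,7,8,9}: V {3,4,5,6,7,8}->{3,4,5,6,7}; X {2,4,8}->{2,4}; Z {2,5,7,8,9}->{5,7,8,9} => REVISION
Constraint 2 (V < Z) on D(V)={3,4,5,6,7} D(Z)={5,7,8,9}: no change => not a revision
Constraint 3 (X + Z = V) on D(X)={2,4} D(Z)={5,7,8,9} D(V)={3,4,5,6,7}: X {2,4}->{2}; Z {5,7,8,9}->{5}; V {3,4,5,6,7}->{7} => REVISION
Total revisions = 2

Answer: 2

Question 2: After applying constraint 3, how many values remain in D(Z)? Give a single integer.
Answer: 1

Derivation:
Constraint 1 (V + X = Z) on D(V)={3,4,5,6,7,8} D(X)={2,4,8} D(Z)={2,5,7,8,9}: V {3,4,5,6,7,8}->{3,4,5,6,7}; X {2,4,8}->{2,4}; Z {2,5,7,8,9}->{5,7,8,9}
Constraint 2 (V < Z) on D(V)={3,4,5,6,7} D(Z)={5,7,8,9}: no change
Constraint 3 (X + Z = V) on D(X)={2,4} D(Z)={5,7,8,9} D(V)={3,4,5,6,7}: X {2,4}->{2}; Z {5,7,8,9}->{5}; V {3,4,5,6,7}->{7}
So after constraint 3: D(Z)={5}, size = 1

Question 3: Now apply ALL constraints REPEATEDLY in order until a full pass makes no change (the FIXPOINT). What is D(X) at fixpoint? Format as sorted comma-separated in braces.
pass 0 (initial): D(X)={2,4,8}
pass 1: V {3,4,5,6,7,8}->{7}; X {2,4,8}->{2}; Z {2,5,7,8,9}->{5}
pass 2: V {7}->{}; X {2}->{}; Z {5}->{}
pass 3: no change
Fixpoint after 3 passes: D(X) = {}

Answer: {}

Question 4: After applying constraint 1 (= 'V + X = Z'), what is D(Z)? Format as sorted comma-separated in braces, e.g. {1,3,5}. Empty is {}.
Constraint 1 (V + X = Z) on D(V)={3,4,5,6,7,8} D(X)={2,4,8} D(Z)={2,5,7,8,9}: V {3,4,5,6,7,8}->{3,4,5,6,7}; X {2,4,8}->{2,4}; Z {2,5,7,8,9}->{5,7,8,9}
So after constraint 1: D(Z) = {5,7,8,9}

Answer: {5,7,8,9}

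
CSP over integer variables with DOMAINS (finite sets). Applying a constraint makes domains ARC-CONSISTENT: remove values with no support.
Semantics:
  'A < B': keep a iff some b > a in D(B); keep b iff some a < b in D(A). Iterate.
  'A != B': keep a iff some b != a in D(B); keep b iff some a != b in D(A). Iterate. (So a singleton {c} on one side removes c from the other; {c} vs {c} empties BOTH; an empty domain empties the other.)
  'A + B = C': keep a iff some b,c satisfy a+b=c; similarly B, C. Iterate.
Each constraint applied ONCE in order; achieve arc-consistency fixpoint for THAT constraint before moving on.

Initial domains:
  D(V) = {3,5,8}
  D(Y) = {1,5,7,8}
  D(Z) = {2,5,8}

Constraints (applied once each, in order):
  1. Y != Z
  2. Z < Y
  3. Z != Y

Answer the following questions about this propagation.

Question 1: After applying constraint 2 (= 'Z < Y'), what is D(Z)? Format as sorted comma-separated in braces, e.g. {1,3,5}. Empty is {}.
Answer: {2,5}

Derivation:
Constraint 1 (Y != Z) on D(Y)={1,5,7,8} D(Z)={2,5,8}: no change
Constraint 2 (Z < Y) on D(Z)={2,5,8} D(Y)={1,5,7,8}: Z {2,5,8}->{2,5}; Y {1,5,7,8}->{5,7,8}
So after constraint 2: D(Z) = {2,5}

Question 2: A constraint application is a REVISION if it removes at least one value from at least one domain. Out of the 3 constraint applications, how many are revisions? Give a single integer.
Answer: 1

Derivation:
Constraint 1 (Y != Z) on D(Y)={1,5,7,8} D(Z)={2,5,8}: no change => not a revision
Constraint 2 (Z < Y) on D(Z)={2,5,8} D(Y)={1,5,7,8}: Z {2,5,8}->{2,5}; Y {1,5,7,8}->{5,7,8} => REVISION
Constraint 3 (Z != Y) on D(Z)={2,5} D(Y)={5,7,8}: no change => not a revision
Total revisions = 1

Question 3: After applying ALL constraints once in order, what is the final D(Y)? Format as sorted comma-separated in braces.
Answer: {5,7,8}

Derivation:
Constraint 1 (Y != Z) on D(Y)={1,5,7,8} D(Z)={2,5,8}: no change
Constraint 2 (Z < Y) on D(Z)={2,5,8} D(Y)={1,5,7,8}: Z {2,5,8}->{2,5}; Y {1,5,7,8}->{5,7,8}
Constraint 3 (Z != Y) on D(Z)={2,5} D(Y)={5,7,8}: no change
So after all 3 constraints: D(Y) = {5,7,8}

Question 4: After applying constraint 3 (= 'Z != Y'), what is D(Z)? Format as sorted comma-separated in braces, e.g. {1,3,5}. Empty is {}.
Constraint 1 (Y != Z) on D(Y)={1,5,7,8} D(Z)={2,5,8}: no change
Constraint 2 (Z < Y) on D(Z)={2,5,8} D(Y)={1,5,7,8}: Z {2,5,8}->{2,5}; Y {1,5,7,8}->{5,7,8}
Constraint 3 (Z != Y) on D(Z)={2,5} D(Y)={5,7,8}: no change
So after constraint 3: D(Z) = {2,5}

Answer: {2,5}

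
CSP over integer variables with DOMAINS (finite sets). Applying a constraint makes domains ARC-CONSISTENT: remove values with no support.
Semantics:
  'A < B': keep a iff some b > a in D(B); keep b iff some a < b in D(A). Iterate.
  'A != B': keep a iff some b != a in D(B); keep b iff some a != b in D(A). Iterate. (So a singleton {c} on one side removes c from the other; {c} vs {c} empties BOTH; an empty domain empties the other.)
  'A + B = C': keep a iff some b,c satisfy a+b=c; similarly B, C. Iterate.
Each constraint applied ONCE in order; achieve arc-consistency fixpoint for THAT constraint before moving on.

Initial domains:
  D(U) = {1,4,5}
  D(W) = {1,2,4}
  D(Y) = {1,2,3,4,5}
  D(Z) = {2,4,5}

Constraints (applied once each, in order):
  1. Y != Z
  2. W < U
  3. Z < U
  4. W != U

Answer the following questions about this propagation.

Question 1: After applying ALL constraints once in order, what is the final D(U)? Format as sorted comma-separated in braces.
Answer: {4,5}

Derivation:
Constraint 1 (Y != Z) on D(Y)={1,2,3,4,5} D(Z)={2,4,5}: no change
Constraint 2 (W < U) on D(W)={1,2,4} D(U)={1,4,5}: U {1,4,5}->{4,5}
Constraint 3 (Z < U) on D(Z)={2,4,5} D(U)={4,5}: Z {2,4,5}->{2,4}
Constraint 4 (W != U) on D(W)={1,2,4} D(U)={4,5}: no change
So after all 4 constraints: D(U) = {4,5}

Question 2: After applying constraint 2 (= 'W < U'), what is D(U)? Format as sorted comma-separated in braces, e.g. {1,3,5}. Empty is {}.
Constraint 1 (Y != Z) on D(Y)={1,2,3,4,5} D(Z)={2,4,5}: no change
Constraint 2 (W < U) on D(W)={1,2,4} D(U)={1,4,5}: U {1,4,5}->{4,5}
So after constraint 2: D(U) = {4,5}

Answer: {4,5}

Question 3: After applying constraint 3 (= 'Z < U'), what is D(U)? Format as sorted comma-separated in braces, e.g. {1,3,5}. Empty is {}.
Constraint 1 (Y != Z) on D(Y)={1,2,3,4,5} D(Z)={2,4,5}: no change
Constraint 2 (W < U) on D(W)={1,2,4} D(U)={1,4,5}: U {1,4,5}->{4,5}
Constraint 3 (Z < U) on D(Z)={2,4,5} D(U)={4,5}: Z {2,4,5}->{2,4}
So after constraint 3: D(U) = {4,5}

Answer: {4,5}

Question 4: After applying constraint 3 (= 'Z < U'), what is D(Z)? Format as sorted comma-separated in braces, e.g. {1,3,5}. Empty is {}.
Answer: {2,4}

Derivation:
Constraint 1 (Y != Z) on D(Y)={1,2,3,4,5} D(Z)={2,4,5}: no change
Constraint 2 (W < U) on D(W)={1,2,4} D(U)={1,4,5}: U {1,4,5}->{4,5}
Constraint 3 (Z < U) on D(Z)={2,4,5} D(U)={4,5}: Z {2,4,5}->{2,4}
So after constraint 3: D(Z) = {2,4}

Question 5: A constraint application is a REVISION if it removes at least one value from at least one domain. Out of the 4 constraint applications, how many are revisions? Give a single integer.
Constraint 1 (Y != Z) on D(Y)={1,2,3,4,5} D(Z)={2,4,5}: no change => not a revision
Constraint 2 (W < U) on D(W)={1,2,4} D(U)={1,4,5}: U {1,4,5}->{4,5} => REVISION
Constraint 3 (Z < U) on D(Z)={2,4,5} D(U)={4,5}: Z {2,4,5}->{2,4} => REVISION
Constraint 4 (W != U) on D(W)={1,2,4} D(U)={4,5}: no change => not a revision
Total revisions = 2

Answer: 2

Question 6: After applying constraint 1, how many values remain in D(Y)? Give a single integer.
Constraint 1 (Y != Z) on D(Y)={1,2,3,4,5} D(Z)={2,4,5}: no change
So after constraint 1: D(Y)={1,2,3,4,5}, size = 5

Answer: 5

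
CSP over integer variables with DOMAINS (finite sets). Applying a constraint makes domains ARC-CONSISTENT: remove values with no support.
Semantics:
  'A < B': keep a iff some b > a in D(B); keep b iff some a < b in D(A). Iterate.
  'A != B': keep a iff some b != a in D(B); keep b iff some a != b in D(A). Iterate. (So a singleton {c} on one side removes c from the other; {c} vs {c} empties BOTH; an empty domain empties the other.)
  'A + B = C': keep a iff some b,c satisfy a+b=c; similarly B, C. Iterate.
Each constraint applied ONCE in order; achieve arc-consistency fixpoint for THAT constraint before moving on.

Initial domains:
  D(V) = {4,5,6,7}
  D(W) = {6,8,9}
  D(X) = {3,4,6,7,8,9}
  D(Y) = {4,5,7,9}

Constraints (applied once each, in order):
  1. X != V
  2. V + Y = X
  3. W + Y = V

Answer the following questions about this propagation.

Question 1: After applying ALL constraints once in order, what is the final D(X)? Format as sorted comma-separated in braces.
Constraint 1 (X != V) on D(X)={3,4,6,7,8,9} D(V)={4,5,6,7}: no change
Constraint 2 (V + Y = X) on D(V)={4,5,6,7} D(Y)={4,5,7,9} D(X)={3,4,6,7,8,9}: V {4,5,6,7}->{4,5}; Y {4,5,7,9}->{4,5}; X {3,4,6,7,8,9}->{8,9}
Constraint 3 (W + Y = V) on D(W)={6,8,9} D(Y)={4,5} D(V)={4,5}: W {6,8,9}->{}; Y {4,5}->{}; V {4,5}->{}
So after all 3 constraints: D(X) = {8,9}

Answer: {8,9}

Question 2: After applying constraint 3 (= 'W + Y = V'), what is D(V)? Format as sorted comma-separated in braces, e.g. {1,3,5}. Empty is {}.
Answer: {}

Derivation:
Constraint 1 (X != V) on D(X)={3,4,6,7,8,9} D(V)={4,5,6,7}: no change
Constraint 2 (V + Y = X) on D(V)={4,5,6,7} D(Y)={4,5,7,9} D(X)={3,4,6,7,8,9}: V {4,5,6,7}->{4,5}; Y {4,5,7,9}->{4,5}; X {3,4,6,7,8,9}->{8,9}
Constraint 3 (W + Y = V) on D(W)={6,8,9} D(Y)={4,5} D(V)={4,5}: W {6,8,9}->{}; Y {4,5}->{}; V {4,5}->{}
So after constraint 3: D(V) = {}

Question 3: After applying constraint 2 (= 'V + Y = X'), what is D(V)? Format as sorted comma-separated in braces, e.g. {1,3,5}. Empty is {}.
Answer: {4,5}

Derivation:
Constraint 1 (X != V) on D(X)={3,4,6,7,8,9} D(V)={4,5,6,7}: no change
Constraint 2 (V + Y = X) on D(V)={4,5,6,7} D(Y)={4,5,7,9} D(X)={3,4,6,7,8,9}: V {4,5,6,7}->{4,5}; Y {4,5,7,9}->{4,5}; X {3,4,6,7,8,9}->{8,9}
So after constraint 2: D(V) = {4,5}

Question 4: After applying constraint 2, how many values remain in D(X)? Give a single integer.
Constraint 1 (X != V) on D(X)={3,4,6,7,8,9} D(V)={4,5,6,7}: no change
Constraint 2 (V + Y = X) on D(V)={4,5,6,7} D(Y)={4,5,7,9} D(X)={3,4,6,7,8,9}: V {4,5,6,7}->{4,5}; Y {4,5,7,9}->{4,5}; X {3,4,6,7,8,9}->{8,9}
So after constraint 2: D(X)={8,9}, size = 2

Answer: 2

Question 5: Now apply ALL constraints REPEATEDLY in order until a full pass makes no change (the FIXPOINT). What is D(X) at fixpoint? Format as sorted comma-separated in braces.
pass 0 (initial): D(X)={3,4,6,7,8,9}
pass 1: V {4,5,6,7}->{}; W {6,8,9}->{}; X {3,4,6,7,8,9}->{8,9}; Y {4,5,7,9}->{}
pass 2: X {8,9}->{}
pass 3: no change
Fixpoint after 3 passes: D(X) = {}

Answer: {}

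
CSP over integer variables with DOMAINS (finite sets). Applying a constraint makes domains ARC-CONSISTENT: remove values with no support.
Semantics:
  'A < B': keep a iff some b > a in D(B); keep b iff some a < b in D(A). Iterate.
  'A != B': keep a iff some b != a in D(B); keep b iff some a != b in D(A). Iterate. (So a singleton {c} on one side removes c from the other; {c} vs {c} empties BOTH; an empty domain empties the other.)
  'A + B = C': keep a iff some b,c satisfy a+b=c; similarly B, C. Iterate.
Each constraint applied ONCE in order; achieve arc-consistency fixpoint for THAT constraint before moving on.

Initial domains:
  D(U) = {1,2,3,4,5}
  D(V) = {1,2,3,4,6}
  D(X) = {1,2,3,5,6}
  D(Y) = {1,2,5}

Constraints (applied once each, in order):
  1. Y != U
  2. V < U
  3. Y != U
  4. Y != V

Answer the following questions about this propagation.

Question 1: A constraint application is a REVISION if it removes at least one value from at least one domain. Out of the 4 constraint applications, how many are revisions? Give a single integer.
Answer: 1

Derivation:
Constraint 1 (Y != U) on D(Y)={1,2,5} D(U)={1,2,3,4,5}: no change => not a revision
Constraint 2 (V < U) on D(V)={1,2,3,4,6} D(U)={1,2,3,4,5}: V {1,2,3,4,6}->{1,2,3,4}; U {1,2,3,4,5}->{2,3,4,5} => REVISION
Constraint 3 (Y != U) on D(Y)={1,2,5} D(U)={2,3,4,5}: no change => not a revision
Constraint 4 (Y != V) on D(Y)={1,2,5} D(V)={1,2,3,4}: no change => not a revision
Total revisions = 1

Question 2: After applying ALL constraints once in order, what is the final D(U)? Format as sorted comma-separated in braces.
Constraint 1 (Y != U) on D(Y)={1,2,5} D(U)={1,2,3,4,5}: no change
Constraint 2 (V < U) on D(V)={1,2,3,4,6} D(U)={1,2,3,4,5}: V {1,2,3,4,6}->{1,2,3,4}; U {1,2,3,4,5}->{2,3,4,5}
Constraint 3 (Y != U) on D(Y)={1,2,5} D(U)={2,3,4,5}: no change
Constraint 4 (Y != V) on D(Y)={1,2,5} D(V)={1,2,3,4}: no change
So after all 4 constraints: D(U) = {2,3,4,5}

Answer: {2,3,4,5}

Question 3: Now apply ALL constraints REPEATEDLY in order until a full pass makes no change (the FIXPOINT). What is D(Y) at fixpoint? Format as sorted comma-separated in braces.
pass 0 (initial): D(Y)={1,2,5}
pass 1: U {1,2,3,4,5}->{2,3,4,5}; V {1,2,3,4,6}->{1,2,3,4}
pass 2: no change
Fixpoint after 2 passes: D(Y) = {1,2,5}

Answer: {1,2,5}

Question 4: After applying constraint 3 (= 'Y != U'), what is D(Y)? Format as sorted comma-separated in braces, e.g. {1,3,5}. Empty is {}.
Answer: {1,2,5}

Derivation:
Constraint 1 (Y != U) on D(Y)={1,2,5} D(U)={1,2,3,4,5}: no change
Constraint 2 (V < U) on D(V)={1,2,3,4,6} D(U)={1,2,3,4,5}: V {1,2,3,4,6}->{1,2,3,4}; U {1,2,3,4,5}->{2,3,4,5}
Constraint 3 (Y != U) on D(Y)={1,2,5} D(U)={2,3,4,5}: no change
So after constraint 3: D(Y) = {1,2,5}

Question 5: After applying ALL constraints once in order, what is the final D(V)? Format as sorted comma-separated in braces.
Constraint 1 (Y != U) on D(Y)={1,2,5} D(U)={1,2,3,4,5}: no change
Constraint 2 (V < U) on D(V)={1,2,3,4,6} D(U)={1,2,3,4,5}: V {1,2,3,4,6}->{1,2,3,4}; U {1,2,3,4,5}->{2,3,4,5}
Constraint 3 (Y != U) on D(Y)={1,2,5} D(U)={2,3,4,5}: no change
Constraint 4 (Y != V) on D(Y)={1,2,5} D(V)={1,2,3,4}: no change
So after all 4 constraints: D(V) = {1,2,3,4}

Answer: {1,2,3,4}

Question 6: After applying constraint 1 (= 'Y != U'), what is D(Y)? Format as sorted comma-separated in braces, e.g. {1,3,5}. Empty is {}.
Answer: {1,2,5}

Derivation:
Constraint 1 (Y != U) on D(Y)={1,2,5} D(U)={1,2,3,4,5}: no change
So after constraint 1: D(Y) = {1,2,5}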